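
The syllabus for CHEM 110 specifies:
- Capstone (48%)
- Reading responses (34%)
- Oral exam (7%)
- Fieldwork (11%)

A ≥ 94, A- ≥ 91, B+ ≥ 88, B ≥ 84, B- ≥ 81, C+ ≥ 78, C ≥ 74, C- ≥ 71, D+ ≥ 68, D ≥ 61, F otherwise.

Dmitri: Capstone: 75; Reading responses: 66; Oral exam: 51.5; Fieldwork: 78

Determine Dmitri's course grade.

D+

Weighted total:
  Capstone 75 × 0.48 = 36
  Reading responses 66 × 0.34 = 22.44
  Oral exam 51.5 × 0.07 = 3.605
  Fieldwork 78 × 0.11 = 8.58
Sum = 70.625
70.625 is ≥ 68 and < 71 → D+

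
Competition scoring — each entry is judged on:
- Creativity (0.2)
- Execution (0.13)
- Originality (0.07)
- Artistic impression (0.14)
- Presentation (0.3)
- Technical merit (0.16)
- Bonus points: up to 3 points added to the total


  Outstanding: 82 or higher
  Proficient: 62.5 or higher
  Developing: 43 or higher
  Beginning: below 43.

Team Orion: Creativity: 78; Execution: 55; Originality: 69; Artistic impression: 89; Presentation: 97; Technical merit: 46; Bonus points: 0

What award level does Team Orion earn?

Weighted total:
  Creativity 78 × 0.2 = 15.6
  Execution 55 × 0.13 = 7.15
  Originality 69 × 0.07 = 4.83
  Artistic impression 89 × 0.14 = 12.46
  Presentation 97 × 0.3 = 29.1
  Technical merit 46 × 0.16 = 7.36
Sum = 76.5
Bonus points: 76.5 + 0 = 76.5
76.5 is ≥ 62.5 and < 82 → Proficient

Proficient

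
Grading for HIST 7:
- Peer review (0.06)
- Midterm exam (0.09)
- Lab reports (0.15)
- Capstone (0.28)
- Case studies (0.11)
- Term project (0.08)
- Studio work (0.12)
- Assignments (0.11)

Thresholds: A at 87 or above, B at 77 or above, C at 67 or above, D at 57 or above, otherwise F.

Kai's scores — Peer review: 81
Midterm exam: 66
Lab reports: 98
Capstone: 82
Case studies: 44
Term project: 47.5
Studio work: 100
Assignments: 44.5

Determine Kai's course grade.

Weighted total:
  Peer review 81 × 0.06 = 4.86
  Midterm exam 66 × 0.09 = 5.94
  Lab reports 98 × 0.15 = 14.7
  Capstone 82 × 0.28 = 22.96
  Case studies 44 × 0.11 = 4.84
  Term project 47.5 × 0.08 = 3.8
  Studio work 100 × 0.12 = 12
  Assignments 44.5 × 0.11 = 4.895
Sum = 73.995
73.995 is ≥ 67 and < 77 → C

C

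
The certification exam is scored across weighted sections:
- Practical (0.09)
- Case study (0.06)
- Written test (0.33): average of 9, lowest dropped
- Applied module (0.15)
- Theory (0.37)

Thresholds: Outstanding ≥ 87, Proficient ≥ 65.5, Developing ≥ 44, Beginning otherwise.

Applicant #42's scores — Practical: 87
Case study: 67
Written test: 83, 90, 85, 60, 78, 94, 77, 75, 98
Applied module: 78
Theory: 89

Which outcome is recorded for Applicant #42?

Proficient

Written test: drop 60 → average of remaining 8 = 680/8 = 85
Weighted total:
  Practical 87 × 0.09 = 7.83
  Case study 67 × 0.06 = 4.02
  Written test 85 × 0.33 = 28.05
  Applied module 78 × 0.15 = 11.7
  Theory 89 × 0.37 = 32.93
Sum = 84.53
84.53 is ≥ 65.5 and < 87 → Proficient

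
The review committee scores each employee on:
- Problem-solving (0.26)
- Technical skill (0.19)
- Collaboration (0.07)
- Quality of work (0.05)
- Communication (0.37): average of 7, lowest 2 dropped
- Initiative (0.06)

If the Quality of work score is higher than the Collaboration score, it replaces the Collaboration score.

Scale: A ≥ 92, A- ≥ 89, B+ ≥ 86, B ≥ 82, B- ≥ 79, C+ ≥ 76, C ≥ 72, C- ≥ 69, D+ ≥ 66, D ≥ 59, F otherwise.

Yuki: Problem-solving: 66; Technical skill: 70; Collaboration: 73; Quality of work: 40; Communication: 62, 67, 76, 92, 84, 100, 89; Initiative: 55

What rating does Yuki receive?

C

Communication: drop 62, 67 → average of remaining 5 = 441/5 = 88.2
Quality of work (40) ≤ Collaboration (73), so Collaboration stays at 73.
Weighted total:
  Problem-solving 66 × 0.26 = 17.16
  Technical skill 70 × 0.19 = 13.3
  Collaboration 73 × 0.07 = 5.11
  Quality of work 40 × 0.05 = 2
  Communication 88.2 × 0.37 = 32.634
  Initiative 55 × 0.06 = 3.3
Sum = 73.504
73.504 is ≥ 72 and < 76 → C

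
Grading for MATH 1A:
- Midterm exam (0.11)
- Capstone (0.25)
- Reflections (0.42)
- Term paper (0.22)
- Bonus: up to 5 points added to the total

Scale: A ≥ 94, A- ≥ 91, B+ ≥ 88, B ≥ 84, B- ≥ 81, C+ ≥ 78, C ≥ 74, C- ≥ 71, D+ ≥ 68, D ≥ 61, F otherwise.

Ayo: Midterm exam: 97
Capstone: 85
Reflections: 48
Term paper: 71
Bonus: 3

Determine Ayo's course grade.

D+

Weighted total:
  Midterm exam 97 × 0.11 = 10.67
  Capstone 85 × 0.25 = 21.25
  Reflections 48 × 0.42 = 20.16
  Term paper 71 × 0.22 = 15.62
Sum = 67.7
Bonus: 67.7 + 3 = 70.7
70.7 is ≥ 68 and < 71 → D+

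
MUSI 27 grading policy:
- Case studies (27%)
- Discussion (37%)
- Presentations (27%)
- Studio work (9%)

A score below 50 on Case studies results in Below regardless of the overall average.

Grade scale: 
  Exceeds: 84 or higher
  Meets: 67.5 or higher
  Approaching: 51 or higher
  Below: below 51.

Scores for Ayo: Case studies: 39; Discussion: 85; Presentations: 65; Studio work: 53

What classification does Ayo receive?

Case studies score 39 < 50: minimum not met.
Weighted total:
  Case studies 39 × 0.27 = 10.53
  Discussion 85 × 0.37 = 31.45
  Presentations 65 × 0.27 = 17.55
  Studio work 53 × 0.09 = 4.77
Sum = 64.3
Because the Case studies minimum was not met, the result is Below.

Below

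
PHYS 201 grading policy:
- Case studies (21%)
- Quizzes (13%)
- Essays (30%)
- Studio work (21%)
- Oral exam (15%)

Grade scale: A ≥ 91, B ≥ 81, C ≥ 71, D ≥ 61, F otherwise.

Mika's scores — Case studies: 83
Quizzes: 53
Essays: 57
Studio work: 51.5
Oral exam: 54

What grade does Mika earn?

Weighted total:
  Case studies 83 × 0.21 = 17.43
  Quizzes 53 × 0.13 = 6.89
  Essays 57 × 0.3 = 17.1
  Studio work 51.5 × 0.21 = 10.815
  Oral exam 54 × 0.15 = 8.1
Sum = 60.335
60.335 < 61 → F

F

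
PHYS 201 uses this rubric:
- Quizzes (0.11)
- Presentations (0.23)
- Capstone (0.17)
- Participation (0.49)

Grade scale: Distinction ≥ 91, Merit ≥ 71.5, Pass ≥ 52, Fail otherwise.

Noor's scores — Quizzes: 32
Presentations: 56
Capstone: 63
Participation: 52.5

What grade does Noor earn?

Weighted total:
  Quizzes 32 × 0.11 = 3.52
  Presentations 56 × 0.23 = 12.88
  Capstone 63 × 0.17 = 10.71
  Participation 52.5 × 0.49 = 25.725
Sum = 52.835
52.835 is ≥ 52 and < 71.5 → Pass

Pass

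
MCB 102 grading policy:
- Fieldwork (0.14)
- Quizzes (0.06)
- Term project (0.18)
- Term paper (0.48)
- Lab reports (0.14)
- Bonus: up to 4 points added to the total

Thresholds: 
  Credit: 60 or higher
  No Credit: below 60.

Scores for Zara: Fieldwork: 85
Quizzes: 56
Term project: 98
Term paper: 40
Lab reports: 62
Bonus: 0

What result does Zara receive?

Credit

Weighted total:
  Fieldwork 85 × 0.14 = 11.9
  Quizzes 56 × 0.06 = 3.36
  Term project 98 × 0.18 = 17.64
  Term paper 40 × 0.48 = 19.2
  Lab reports 62 × 0.14 = 8.68
Sum = 60.78
Bonus: 60.78 + 0 = 60.78
60.78 ≥ 60 → Credit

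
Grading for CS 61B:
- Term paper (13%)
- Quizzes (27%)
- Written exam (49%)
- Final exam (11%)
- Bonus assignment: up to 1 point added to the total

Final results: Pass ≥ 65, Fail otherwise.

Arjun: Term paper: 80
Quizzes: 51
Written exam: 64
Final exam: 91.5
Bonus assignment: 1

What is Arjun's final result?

Weighted total:
  Term paper 80 × 0.13 = 10.4
  Quizzes 51 × 0.27 = 13.77
  Written exam 64 × 0.49 = 31.36
  Final exam 91.5 × 0.11 = 10.065
Sum = 65.595
Bonus assignment: 65.595 + 1 = 66.595
66.595 ≥ 65 → Pass

Pass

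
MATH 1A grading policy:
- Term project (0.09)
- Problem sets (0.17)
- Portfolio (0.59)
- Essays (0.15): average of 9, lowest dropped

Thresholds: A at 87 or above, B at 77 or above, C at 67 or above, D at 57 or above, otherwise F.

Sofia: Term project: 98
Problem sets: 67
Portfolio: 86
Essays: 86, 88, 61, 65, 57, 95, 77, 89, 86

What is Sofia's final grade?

Essays: drop 57 → average of remaining 8 = 647/8 = 80.875
Weighted total:
  Term project 98 × 0.09 = 8.82
  Problem sets 67 × 0.17 = 11.39
  Portfolio 86 × 0.59 = 50.74
  Essays 80.875 × 0.15 = 12.13125
Sum = 83.08125
83.08125 is ≥ 77 and < 87 → B

B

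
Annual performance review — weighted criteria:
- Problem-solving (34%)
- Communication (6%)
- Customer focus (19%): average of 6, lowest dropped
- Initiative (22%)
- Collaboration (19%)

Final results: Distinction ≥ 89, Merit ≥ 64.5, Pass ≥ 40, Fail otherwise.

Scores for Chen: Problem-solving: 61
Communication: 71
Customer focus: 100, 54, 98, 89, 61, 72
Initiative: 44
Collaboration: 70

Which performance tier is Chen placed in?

Customer focus: drop 54 → average of remaining 5 = 420/5 = 84
Weighted total:
  Problem-solving 61 × 0.34 = 20.74
  Communication 71 × 0.06 = 4.26
  Customer focus 84 × 0.19 = 15.96
  Initiative 44 × 0.22 = 9.68
  Collaboration 70 × 0.19 = 13.3
Sum = 63.94
63.94 is ≥ 40 and < 64.5 → Pass

Pass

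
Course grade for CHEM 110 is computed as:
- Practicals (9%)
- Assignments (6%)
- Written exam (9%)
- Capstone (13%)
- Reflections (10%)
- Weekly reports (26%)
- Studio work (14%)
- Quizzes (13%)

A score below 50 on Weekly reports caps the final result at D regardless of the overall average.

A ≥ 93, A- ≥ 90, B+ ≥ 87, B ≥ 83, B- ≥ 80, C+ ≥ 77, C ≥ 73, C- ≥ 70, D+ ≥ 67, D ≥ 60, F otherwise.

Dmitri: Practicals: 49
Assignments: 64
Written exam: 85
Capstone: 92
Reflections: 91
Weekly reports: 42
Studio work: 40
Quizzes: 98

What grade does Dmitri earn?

D

Weekly reports score 42 < 50: minimum not met.
Weighted total:
  Practicals 49 × 0.09 = 4.41
  Assignments 64 × 0.06 = 3.84
  Written exam 85 × 0.09 = 7.65
  Capstone 92 × 0.13 = 11.96
  Reflections 91 × 0.1 = 9.1
  Weekly reports 42 × 0.26 = 10.92
  Studio work 40 × 0.14 = 5.6
  Quizzes 98 × 0.13 = 12.74
Sum = 66.22
66.22 would be D; cap at D applies → D.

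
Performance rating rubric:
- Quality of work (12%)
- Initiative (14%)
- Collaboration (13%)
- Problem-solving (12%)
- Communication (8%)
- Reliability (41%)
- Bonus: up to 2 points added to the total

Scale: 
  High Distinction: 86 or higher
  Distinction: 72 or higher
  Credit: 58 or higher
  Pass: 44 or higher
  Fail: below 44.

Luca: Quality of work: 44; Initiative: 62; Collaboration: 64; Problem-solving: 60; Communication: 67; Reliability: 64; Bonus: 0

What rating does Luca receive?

Credit

Weighted total:
  Quality of work 44 × 0.12 = 5.28
  Initiative 62 × 0.14 = 8.68
  Collaboration 64 × 0.13 = 8.32
  Problem-solving 60 × 0.12 = 7.2
  Communication 67 × 0.08 = 5.36
  Reliability 64 × 0.41 = 26.24
Sum = 61.08
Bonus: 61.08 + 0 = 61.08
61.08 is ≥ 58 and < 72 → Credit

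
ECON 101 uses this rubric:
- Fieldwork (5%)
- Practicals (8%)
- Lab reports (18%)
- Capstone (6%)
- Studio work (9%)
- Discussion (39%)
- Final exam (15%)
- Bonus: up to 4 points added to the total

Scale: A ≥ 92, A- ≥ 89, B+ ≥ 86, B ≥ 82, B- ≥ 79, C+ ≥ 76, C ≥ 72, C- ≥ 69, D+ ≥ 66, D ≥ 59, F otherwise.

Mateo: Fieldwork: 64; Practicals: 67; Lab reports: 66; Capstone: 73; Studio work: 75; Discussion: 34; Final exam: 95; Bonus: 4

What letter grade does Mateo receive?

Weighted total:
  Fieldwork 64 × 0.05 = 3.2
  Practicals 67 × 0.08 = 5.36
  Lab reports 66 × 0.18 = 11.88
  Capstone 73 × 0.06 = 4.38
  Studio work 75 × 0.09 = 6.75
  Discussion 34 × 0.39 = 13.26
  Final exam 95 × 0.15 = 14.25
Sum = 59.08
Bonus: 59.08 + 4 = 63.08
63.08 is ≥ 59 and < 66 → D

D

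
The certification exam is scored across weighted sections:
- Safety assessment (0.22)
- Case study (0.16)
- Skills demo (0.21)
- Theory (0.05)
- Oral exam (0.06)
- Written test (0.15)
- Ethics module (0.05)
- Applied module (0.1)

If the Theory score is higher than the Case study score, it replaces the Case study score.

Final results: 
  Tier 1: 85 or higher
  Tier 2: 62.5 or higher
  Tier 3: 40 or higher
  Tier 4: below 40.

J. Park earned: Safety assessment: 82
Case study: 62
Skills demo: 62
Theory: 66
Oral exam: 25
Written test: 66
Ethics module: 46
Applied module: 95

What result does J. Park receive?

Theory (66) > Case study (62), so Case study counts as 66.
Weighted total:
  Safety assessment 82 × 0.22 = 18.04
  Case study 66 × 0.16 = 10.56
  Skills demo 62 × 0.21 = 13.02
  Theory 66 × 0.05 = 3.3
  Oral exam 25 × 0.06 = 1.5
  Written test 66 × 0.15 = 9.9
  Ethics module 46 × 0.05 = 2.3
  Applied module 95 × 0.1 = 9.5
Sum = 68.12
68.12 is ≥ 62.5 and < 85 → Tier 2

Tier 2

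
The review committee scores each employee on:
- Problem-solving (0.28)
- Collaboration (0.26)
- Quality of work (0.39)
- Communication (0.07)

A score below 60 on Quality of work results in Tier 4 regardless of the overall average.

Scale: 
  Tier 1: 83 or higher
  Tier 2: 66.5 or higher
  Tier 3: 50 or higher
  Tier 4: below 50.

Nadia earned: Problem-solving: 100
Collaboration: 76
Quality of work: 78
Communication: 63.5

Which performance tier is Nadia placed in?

Tier 2

Quality of work score 78 ≥ 60: minimum met.
Weighted total:
  Problem-solving 100 × 0.28 = 28
  Collaboration 76 × 0.26 = 19.76
  Quality of work 78 × 0.39 = 30.42
  Communication 63.5 × 0.07 = 4.445
Sum = 82.625
82.625 is ≥ 66.5 and < 83 → Tier 2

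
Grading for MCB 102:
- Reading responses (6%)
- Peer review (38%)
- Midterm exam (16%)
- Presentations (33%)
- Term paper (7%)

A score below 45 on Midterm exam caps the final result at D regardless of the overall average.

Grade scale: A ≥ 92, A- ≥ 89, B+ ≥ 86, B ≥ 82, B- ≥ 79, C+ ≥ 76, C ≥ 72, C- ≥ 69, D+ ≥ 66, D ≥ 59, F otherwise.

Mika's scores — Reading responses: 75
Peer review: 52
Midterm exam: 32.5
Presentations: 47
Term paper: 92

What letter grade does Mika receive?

F

Midterm exam score 32.5 < 45: minimum not met.
Weighted total:
  Reading responses 75 × 0.06 = 4.5
  Peer review 52 × 0.38 = 19.76
  Midterm exam 32.5 × 0.16 = 5.2
  Presentations 47 × 0.33 = 15.51
  Term paper 92 × 0.07 = 6.44
Sum = 51.41
51.41 would be F; cap at D applies → F.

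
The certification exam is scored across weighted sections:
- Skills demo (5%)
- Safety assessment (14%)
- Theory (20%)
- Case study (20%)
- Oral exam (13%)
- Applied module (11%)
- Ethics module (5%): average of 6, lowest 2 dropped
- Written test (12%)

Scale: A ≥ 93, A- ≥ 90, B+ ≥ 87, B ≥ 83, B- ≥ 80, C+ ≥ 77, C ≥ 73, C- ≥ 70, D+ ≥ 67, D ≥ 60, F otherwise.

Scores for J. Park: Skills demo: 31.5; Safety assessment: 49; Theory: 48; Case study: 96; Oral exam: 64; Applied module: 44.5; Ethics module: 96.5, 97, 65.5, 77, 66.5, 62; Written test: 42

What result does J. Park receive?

Ethics module: drop 62, 65.5 → average of remaining 4 = 337/4 = 84.25
Weighted total:
  Skills demo 31.5 × 0.05 = 1.575
  Safety assessment 49 × 0.14 = 6.86
  Theory 48 × 0.2 = 9.6
  Case study 96 × 0.2 = 19.2
  Oral exam 64 × 0.13 = 8.32
  Applied module 44.5 × 0.11 = 4.895
  Ethics module 84.25 × 0.05 = 4.2125
  Written test 42 × 0.12 = 5.04
Sum = 59.7025
59.7025 < 60 → F

F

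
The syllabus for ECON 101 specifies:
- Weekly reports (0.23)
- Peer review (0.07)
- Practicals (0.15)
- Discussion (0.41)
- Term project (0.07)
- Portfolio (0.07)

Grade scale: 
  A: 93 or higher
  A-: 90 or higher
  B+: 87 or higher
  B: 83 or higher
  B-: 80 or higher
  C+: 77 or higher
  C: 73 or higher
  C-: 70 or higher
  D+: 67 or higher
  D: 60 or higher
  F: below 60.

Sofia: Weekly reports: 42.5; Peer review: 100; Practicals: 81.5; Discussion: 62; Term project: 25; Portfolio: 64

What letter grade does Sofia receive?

D

Weighted total:
  Weekly reports 42.5 × 0.23 = 9.775
  Peer review 100 × 0.07 = 7
  Practicals 81.5 × 0.15 = 12.225
  Discussion 62 × 0.41 = 25.42
  Term project 25 × 0.07 = 1.75
  Portfolio 64 × 0.07 = 4.48
Sum = 60.65
60.65 is ≥ 60 and < 67 → D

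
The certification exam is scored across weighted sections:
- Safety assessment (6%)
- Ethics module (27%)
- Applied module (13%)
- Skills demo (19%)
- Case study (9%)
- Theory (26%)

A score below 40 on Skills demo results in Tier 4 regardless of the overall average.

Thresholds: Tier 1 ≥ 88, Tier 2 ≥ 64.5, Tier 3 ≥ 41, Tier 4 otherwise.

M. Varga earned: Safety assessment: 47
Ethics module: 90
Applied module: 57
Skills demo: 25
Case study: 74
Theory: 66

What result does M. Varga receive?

Skills demo score 25 < 40: minimum not met.
Weighted total:
  Safety assessment 47 × 0.06 = 2.82
  Ethics module 90 × 0.27 = 24.3
  Applied module 57 × 0.13 = 7.41
  Skills demo 25 × 0.19 = 4.75
  Case study 74 × 0.09 = 6.66
  Theory 66 × 0.26 = 17.16
Sum = 63.1
Because the Skills demo minimum was not met, the result is Tier 4.

Tier 4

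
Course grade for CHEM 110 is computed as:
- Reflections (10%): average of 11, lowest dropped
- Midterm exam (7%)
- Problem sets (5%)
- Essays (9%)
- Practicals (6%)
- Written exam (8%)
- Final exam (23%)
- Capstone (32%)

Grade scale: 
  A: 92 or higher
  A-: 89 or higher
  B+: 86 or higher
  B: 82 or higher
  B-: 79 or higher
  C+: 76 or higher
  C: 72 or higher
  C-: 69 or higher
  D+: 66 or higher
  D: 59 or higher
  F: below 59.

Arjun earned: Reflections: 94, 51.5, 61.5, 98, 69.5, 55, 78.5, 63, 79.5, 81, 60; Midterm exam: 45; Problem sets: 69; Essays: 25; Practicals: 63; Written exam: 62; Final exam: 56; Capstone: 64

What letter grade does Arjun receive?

Reflections: drop 51.5 → average of remaining 10 = 740/10 = 74
Weighted total:
  Reflections 74 × 0.1 = 7.4
  Midterm exam 45 × 0.07 = 3.15
  Problem sets 69 × 0.05 = 3.45
  Essays 25 × 0.09 = 2.25
  Practicals 63 × 0.06 = 3.78
  Written exam 62 × 0.08 = 4.96
  Final exam 56 × 0.23 = 12.88
  Capstone 64 × 0.32 = 20.48
Sum = 58.35
58.35 < 59 → F

F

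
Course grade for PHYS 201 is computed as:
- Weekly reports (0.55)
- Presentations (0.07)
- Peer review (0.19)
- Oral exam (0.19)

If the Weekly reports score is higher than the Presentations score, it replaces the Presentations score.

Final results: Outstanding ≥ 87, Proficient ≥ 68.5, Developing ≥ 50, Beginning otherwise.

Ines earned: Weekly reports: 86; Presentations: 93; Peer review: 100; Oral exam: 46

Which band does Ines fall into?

Weekly reports (86) ≤ Presentations (93), so Presentations stays at 93.
Weighted total:
  Weekly reports 86 × 0.55 = 47.3
  Presentations 93 × 0.07 = 6.51
  Peer review 100 × 0.19 = 19
  Oral exam 46 × 0.19 = 8.74
Sum = 81.55
81.55 is ≥ 68.5 and < 87 → Proficient

Proficient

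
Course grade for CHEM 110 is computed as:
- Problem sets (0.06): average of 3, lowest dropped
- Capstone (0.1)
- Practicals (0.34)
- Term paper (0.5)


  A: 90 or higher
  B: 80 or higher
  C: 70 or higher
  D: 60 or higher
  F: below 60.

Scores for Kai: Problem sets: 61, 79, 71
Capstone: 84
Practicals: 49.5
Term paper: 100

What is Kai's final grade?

Problem sets: drop 61 → average of remaining 2 = 150/2 = 75
Weighted total:
  Problem sets 75 × 0.06 = 4.5
  Capstone 84 × 0.1 = 8.4
  Practicals 49.5 × 0.34 = 16.83
  Term paper 100 × 0.5 = 50
Sum = 79.73
79.73 is ≥ 70 and < 80 → C

C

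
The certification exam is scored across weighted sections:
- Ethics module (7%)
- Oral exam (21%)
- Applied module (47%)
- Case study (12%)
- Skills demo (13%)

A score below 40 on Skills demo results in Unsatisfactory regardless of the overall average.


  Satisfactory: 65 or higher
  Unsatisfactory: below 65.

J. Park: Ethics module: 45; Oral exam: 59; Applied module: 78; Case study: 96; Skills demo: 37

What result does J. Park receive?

Skills demo score 37 < 40: minimum not met.
Weighted total:
  Ethics module 45 × 0.07 = 3.15
  Oral exam 59 × 0.21 = 12.39
  Applied module 78 × 0.47 = 36.66
  Case study 96 × 0.12 = 11.52
  Skills demo 37 × 0.13 = 4.81
Sum = 68.53
Because the Skills demo minimum was not met, the result is Unsatisfactory.

Unsatisfactory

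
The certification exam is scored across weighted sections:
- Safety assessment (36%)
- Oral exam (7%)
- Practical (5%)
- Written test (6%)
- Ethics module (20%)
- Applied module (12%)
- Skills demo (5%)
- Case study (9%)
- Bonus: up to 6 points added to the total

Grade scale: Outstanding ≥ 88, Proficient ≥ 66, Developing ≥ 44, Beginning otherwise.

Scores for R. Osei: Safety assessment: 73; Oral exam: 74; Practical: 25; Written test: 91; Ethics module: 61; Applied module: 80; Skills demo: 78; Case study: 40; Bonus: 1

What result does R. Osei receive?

Proficient

Weighted total:
  Safety assessment 73 × 0.36 = 26.28
  Oral exam 74 × 0.07 = 5.18
  Practical 25 × 0.05 = 1.25
  Written test 91 × 0.06 = 5.46
  Ethics module 61 × 0.2 = 12.2
  Applied module 80 × 0.12 = 9.6
  Skills demo 78 × 0.05 = 3.9
  Case study 40 × 0.09 = 3.6
Sum = 67.47
Bonus: 67.47 + 1 = 68.47
68.47 is ≥ 66 and < 88 → Proficient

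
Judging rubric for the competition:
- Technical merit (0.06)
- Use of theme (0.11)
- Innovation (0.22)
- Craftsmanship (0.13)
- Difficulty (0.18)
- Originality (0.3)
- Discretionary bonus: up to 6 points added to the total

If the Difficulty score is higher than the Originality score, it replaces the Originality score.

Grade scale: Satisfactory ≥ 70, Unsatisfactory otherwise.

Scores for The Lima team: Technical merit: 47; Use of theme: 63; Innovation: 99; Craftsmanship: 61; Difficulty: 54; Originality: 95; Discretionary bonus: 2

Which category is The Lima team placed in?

Difficulty (54) ≤ Originality (95), so Originality stays at 95.
Weighted total:
  Technical merit 47 × 0.06 = 2.82
  Use of theme 63 × 0.11 = 6.93
  Innovation 99 × 0.22 = 21.78
  Craftsmanship 61 × 0.13 = 7.93
  Difficulty 54 × 0.18 = 9.72
  Originality 95 × 0.3 = 28.5
Sum = 77.68
Discretionary bonus: 77.68 + 2 = 79.68
79.68 ≥ 70 → Satisfactory

Satisfactory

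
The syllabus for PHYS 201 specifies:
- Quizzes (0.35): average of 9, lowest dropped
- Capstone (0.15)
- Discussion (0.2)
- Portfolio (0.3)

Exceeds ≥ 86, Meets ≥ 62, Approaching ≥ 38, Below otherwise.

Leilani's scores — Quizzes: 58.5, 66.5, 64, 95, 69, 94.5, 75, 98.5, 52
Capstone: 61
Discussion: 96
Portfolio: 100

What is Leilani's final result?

Quizzes: drop 52 → average of remaining 8 = 621/8 = 77.625
Weighted total:
  Quizzes 77.625 × 0.35 = 27.16875
  Capstone 61 × 0.15 = 9.15
  Discussion 96 × 0.2 = 19.2
  Portfolio 100 × 0.3 = 30
Sum = 85.51875
85.51875 is ≥ 62 and < 86 → Meets

Meets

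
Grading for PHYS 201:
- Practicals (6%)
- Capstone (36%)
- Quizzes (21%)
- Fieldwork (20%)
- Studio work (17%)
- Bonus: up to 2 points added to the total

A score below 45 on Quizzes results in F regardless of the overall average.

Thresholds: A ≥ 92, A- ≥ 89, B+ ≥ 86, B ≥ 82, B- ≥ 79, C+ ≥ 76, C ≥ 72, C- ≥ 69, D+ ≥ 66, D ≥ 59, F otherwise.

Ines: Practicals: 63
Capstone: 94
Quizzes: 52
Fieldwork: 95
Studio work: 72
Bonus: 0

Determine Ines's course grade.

B-

Quizzes score 52 ≥ 45: minimum met.
Weighted total:
  Practicals 63 × 0.06 = 3.78
  Capstone 94 × 0.36 = 33.84
  Quizzes 52 × 0.21 = 10.92
  Fieldwork 95 × 0.2 = 19
  Studio work 72 × 0.17 = 12.24
Sum = 79.78
Bonus: 79.78 + 0 = 79.78
79.78 is ≥ 79 and < 82 → B-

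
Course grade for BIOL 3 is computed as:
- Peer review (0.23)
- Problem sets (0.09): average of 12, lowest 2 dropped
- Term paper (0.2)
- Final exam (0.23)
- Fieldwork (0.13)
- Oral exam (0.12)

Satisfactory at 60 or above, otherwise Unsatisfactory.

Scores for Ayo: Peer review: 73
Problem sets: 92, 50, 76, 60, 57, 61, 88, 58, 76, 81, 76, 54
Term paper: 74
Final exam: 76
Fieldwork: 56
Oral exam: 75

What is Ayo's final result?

Problem sets: drop 50, 54 → average of remaining 10 = 725/10 = 72.5
Weighted total:
  Peer review 73 × 0.23 = 16.79
  Problem sets 72.5 × 0.09 = 6.525
  Term paper 74 × 0.2 = 14.8
  Final exam 76 × 0.23 = 17.48
  Fieldwork 56 × 0.13 = 7.28
  Oral exam 75 × 0.12 = 9
Sum = 71.875
71.875 ≥ 60 → Satisfactory

Satisfactory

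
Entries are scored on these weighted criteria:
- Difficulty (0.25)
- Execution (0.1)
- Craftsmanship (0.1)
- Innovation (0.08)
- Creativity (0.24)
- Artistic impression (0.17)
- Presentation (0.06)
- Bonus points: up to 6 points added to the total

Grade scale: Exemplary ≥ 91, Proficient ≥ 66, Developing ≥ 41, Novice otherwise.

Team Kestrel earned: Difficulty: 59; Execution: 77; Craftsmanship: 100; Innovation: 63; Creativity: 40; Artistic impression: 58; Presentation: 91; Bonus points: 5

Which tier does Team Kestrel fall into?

Weighted total:
  Difficulty 59 × 0.25 = 14.75
  Execution 77 × 0.1 = 7.7
  Craftsmanship 100 × 0.1 = 10
  Innovation 63 × 0.08 = 5.04
  Creativity 40 × 0.24 = 9.6
  Artistic impression 58 × 0.17 = 9.86
  Presentation 91 × 0.06 = 5.46
Sum = 62.41
Bonus points: 62.41 + 5 = 67.41
67.41 is ≥ 66 and < 91 → Proficient

Proficient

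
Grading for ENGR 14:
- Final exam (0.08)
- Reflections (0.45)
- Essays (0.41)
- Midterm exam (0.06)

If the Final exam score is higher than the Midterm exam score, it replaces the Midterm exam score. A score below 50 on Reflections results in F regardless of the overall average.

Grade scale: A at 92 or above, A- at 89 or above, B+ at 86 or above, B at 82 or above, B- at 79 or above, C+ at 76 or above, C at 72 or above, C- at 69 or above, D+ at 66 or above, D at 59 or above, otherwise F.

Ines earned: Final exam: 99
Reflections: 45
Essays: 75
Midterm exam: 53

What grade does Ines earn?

Final exam (99) > Midterm exam (53), so Midterm exam counts as 99.
Reflections score 45 < 50: minimum not met.
Weighted total:
  Final exam 99 × 0.08 = 7.92
  Reflections 45 × 0.45 = 20.25
  Essays 75 × 0.41 = 30.75
  Midterm exam 99 × 0.06 = 5.94
Sum = 64.86
Because the Reflections minimum was not met, the result is F.

F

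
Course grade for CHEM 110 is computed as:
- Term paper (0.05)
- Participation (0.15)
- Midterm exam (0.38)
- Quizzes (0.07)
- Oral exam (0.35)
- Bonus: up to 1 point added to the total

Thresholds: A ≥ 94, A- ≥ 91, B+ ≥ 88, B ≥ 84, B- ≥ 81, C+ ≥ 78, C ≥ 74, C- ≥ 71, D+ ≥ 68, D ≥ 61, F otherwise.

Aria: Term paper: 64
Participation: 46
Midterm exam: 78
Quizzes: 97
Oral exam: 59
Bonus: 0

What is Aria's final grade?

D

Weighted total:
  Term paper 64 × 0.05 = 3.2
  Participation 46 × 0.15 = 6.9
  Midterm exam 78 × 0.38 = 29.64
  Quizzes 97 × 0.07 = 6.79
  Oral exam 59 × 0.35 = 20.65
Sum = 67.18
Bonus: 67.18 + 0 = 67.18
67.18 is ≥ 61 and < 68 → D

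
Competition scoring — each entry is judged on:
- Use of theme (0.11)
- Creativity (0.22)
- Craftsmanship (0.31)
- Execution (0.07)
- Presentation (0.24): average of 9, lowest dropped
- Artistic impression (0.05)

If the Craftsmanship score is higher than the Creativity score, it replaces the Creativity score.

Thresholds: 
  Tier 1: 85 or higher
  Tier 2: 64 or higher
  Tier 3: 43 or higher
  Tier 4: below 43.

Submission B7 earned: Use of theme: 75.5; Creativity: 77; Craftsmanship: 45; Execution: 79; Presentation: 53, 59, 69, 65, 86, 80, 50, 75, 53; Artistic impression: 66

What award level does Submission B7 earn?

Tier 2

Presentation: drop 50 → average of remaining 8 = 540/8 = 67.5
Craftsmanship (45) ≤ Creativity (77), so Creativity stays at 77.
Weighted total:
  Use of theme 75.5 × 0.11 = 8.305
  Creativity 77 × 0.22 = 16.94
  Craftsmanship 45 × 0.31 = 13.95
  Execution 79 × 0.07 = 5.53
  Presentation 67.5 × 0.24 = 16.2
  Artistic impression 66 × 0.05 = 3.3
Sum = 64.225
64.225 is ≥ 64 and < 85 → Tier 2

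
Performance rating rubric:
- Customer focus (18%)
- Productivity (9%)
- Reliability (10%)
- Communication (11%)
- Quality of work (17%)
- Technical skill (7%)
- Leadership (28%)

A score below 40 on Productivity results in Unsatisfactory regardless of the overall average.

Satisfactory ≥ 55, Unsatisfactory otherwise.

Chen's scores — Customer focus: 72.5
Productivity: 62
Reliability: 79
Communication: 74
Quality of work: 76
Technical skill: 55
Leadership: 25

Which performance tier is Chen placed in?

Satisfactory

Productivity score 62 ≥ 40: minimum met.
Weighted total:
  Customer focus 72.5 × 0.18 = 13.05
  Productivity 62 × 0.09 = 5.58
  Reliability 79 × 0.1 = 7.9
  Communication 74 × 0.11 = 8.14
  Quality of work 76 × 0.17 = 12.92
  Technical skill 55 × 0.07 = 3.85
  Leadership 25 × 0.28 = 7
Sum = 58.44
58.44 ≥ 55 → Satisfactory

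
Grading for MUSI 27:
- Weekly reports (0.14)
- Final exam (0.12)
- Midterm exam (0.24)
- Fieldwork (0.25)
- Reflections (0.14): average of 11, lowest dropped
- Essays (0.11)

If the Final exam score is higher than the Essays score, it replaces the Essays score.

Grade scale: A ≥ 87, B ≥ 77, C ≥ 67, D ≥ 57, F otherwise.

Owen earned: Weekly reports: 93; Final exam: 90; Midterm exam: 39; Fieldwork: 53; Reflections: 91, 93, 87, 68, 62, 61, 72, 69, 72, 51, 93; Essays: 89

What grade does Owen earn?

C

Reflections: drop 51 → average of remaining 10 = 768/10 = 76.8
Final exam (90) > Essays (89), so Essays counts as 90.
Weighted total:
  Weekly reports 93 × 0.14 = 13.02
  Final exam 90 × 0.12 = 10.8
  Midterm exam 39 × 0.24 = 9.36
  Fieldwork 53 × 0.25 = 13.25
  Reflections 76.8 × 0.14 = 10.752
  Essays 90 × 0.11 = 9.9
Sum = 67.082
67.082 is ≥ 67 and < 77 → C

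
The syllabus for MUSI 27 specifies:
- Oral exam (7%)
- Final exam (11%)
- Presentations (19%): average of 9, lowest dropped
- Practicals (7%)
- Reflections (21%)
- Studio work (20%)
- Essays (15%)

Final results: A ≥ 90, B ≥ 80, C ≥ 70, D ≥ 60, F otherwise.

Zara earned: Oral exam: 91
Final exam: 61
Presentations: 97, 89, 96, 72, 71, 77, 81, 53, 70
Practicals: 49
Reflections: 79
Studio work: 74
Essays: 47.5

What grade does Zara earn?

C

Presentations: drop 53 → average of remaining 8 = 653/8 = 81.625
Weighted total:
  Oral exam 91 × 0.07 = 6.37
  Final exam 61 × 0.11 = 6.71
  Presentations 81.625 × 0.19 = 15.50875
  Practicals 49 × 0.07 = 3.43
  Reflections 79 × 0.21 = 16.59
  Studio work 74 × 0.2 = 14.8
  Essays 47.5 × 0.15 = 7.125
Sum = 70.53375
70.53375 is ≥ 70 and < 80 → C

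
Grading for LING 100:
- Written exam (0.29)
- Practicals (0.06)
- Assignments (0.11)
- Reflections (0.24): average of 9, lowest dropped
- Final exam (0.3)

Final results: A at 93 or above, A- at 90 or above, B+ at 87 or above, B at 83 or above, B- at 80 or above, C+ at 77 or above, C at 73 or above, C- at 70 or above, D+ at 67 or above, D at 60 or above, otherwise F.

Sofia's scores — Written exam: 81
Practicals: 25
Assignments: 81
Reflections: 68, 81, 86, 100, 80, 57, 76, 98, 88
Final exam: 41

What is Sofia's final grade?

Reflections: drop 57 → average of remaining 8 = 677/8 = 84.625
Weighted total:
  Written exam 81 × 0.29 = 23.49
  Practicals 25 × 0.06 = 1.5
  Assignments 81 × 0.11 = 8.91
  Reflections 84.625 × 0.24 = 20.31
  Final exam 41 × 0.3 = 12.3
Sum = 66.51
66.51 is ≥ 60 and < 67 → D

D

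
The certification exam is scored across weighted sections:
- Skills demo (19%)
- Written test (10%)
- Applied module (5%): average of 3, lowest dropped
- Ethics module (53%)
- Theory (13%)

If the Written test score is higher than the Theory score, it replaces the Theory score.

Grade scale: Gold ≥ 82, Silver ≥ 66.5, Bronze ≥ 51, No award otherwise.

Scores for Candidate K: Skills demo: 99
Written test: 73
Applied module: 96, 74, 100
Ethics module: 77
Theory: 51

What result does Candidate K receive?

Applied module: drop 74 → average of remaining 2 = 196/2 = 98
Written test (73) > Theory (51), so Theory counts as 73.
Weighted total:
  Skills demo 99 × 0.19 = 18.81
  Written test 73 × 0.1 = 7.3
  Applied module 98 × 0.05 = 4.9
  Ethics module 77 × 0.53 = 40.81
  Theory 73 × 0.13 = 9.49
Sum = 81.31
81.31 is ≥ 66.5 and < 82 → Silver

Silver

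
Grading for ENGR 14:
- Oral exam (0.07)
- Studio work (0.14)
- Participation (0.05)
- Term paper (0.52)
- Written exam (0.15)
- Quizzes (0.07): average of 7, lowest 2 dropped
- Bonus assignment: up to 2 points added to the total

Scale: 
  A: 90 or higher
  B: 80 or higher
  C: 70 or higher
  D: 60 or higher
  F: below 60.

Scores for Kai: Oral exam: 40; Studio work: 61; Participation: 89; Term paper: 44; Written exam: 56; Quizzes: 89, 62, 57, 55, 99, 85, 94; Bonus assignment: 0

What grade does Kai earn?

F

Quizzes: drop 55, 57 → average of remaining 5 = 429/5 = 85.8
Weighted total:
  Oral exam 40 × 0.07 = 2.8
  Studio work 61 × 0.14 = 8.54
  Participation 89 × 0.05 = 4.45
  Term paper 44 × 0.52 = 22.88
  Written exam 56 × 0.15 = 8.4
  Quizzes 85.8 × 0.07 = 6.006
Sum = 53.076
Bonus assignment: 53.076 + 0 = 53.076
53.076 < 60 → F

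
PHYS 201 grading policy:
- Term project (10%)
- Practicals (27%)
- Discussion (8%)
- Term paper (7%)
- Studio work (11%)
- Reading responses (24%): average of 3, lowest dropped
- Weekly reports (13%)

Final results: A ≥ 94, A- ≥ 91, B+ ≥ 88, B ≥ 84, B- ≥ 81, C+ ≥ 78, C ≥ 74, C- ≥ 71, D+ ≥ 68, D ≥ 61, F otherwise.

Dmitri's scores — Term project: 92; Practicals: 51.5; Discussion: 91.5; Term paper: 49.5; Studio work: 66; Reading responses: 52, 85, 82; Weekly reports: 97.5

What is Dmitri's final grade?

C-

Reading responses: drop 52 → average of remaining 2 = 167/2 = 83.5
Weighted total:
  Term project 92 × 0.1 = 9.2
  Practicals 51.5 × 0.27 = 13.905
  Discussion 91.5 × 0.08 = 7.32
  Term paper 49.5 × 0.07 = 3.465
  Studio work 66 × 0.11 = 7.26
  Reading responses 83.5 × 0.24 = 20.04
  Weekly reports 97.5 × 0.13 = 12.675
Sum = 73.865
73.865 is ≥ 71 and < 74 → C-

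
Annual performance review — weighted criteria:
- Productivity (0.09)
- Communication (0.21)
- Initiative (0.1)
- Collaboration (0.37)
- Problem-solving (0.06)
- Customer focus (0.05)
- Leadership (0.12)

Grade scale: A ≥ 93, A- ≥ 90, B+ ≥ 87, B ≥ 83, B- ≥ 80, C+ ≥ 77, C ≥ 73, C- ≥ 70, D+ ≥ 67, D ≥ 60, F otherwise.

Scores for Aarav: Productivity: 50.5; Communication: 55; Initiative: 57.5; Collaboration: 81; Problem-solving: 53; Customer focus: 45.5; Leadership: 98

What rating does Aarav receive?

D+

Weighted total:
  Productivity 50.5 × 0.09 = 4.545
  Communication 55 × 0.21 = 11.55
  Initiative 57.5 × 0.1 = 5.75
  Collaboration 81 × 0.37 = 29.97
  Problem-solving 53 × 0.06 = 3.18
  Customer focus 45.5 × 0.05 = 2.275
  Leadership 98 × 0.12 = 11.76
Sum = 69.03
69.03 is ≥ 67 and < 70 → D+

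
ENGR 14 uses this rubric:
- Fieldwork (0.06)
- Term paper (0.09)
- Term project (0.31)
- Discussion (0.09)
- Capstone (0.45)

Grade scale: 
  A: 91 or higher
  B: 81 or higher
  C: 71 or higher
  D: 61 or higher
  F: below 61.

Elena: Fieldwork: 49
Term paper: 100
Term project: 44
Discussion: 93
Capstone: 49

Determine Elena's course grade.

Weighted total:
  Fieldwork 49 × 0.06 = 2.94
  Term paper 100 × 0.09 = 9
  Term project 44 × 0.31 = 13.64
  Discussion 93 × 0.09 = 8.37
  Capstone 49 × 0.45 = 22.05
Sum = 56
56 < 61 → F

F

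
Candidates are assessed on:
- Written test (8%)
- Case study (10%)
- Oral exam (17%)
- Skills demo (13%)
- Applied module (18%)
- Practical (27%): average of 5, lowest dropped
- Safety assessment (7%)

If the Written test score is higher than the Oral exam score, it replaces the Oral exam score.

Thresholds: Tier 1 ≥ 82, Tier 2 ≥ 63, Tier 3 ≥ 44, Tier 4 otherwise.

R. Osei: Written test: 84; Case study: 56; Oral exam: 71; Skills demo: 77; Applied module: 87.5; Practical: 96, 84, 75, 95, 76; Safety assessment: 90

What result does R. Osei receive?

Tier 1

Practical: drop 75 → average of remaining 4 = 351/4 = 87.75
Written test (84) > Oral exam (71), so Oral exam counts as 84.
Weighted total:
  Written test 84 × 0.08 = 6.72
  Case study 56 × 0.1 = 5.6
  Oral exam 84 × 0.17 = 14.28
  Skills demo 77 × 0.13 = 10.01
  Applied module 87.5 × 0.18 = 15.75
  Practical 87.75 × 0.27 = 23.6925
  Safety assessment 90 × 0.07 = 6.3
Sum = 82.3525
82.3525 ≥ 82 → Tier 1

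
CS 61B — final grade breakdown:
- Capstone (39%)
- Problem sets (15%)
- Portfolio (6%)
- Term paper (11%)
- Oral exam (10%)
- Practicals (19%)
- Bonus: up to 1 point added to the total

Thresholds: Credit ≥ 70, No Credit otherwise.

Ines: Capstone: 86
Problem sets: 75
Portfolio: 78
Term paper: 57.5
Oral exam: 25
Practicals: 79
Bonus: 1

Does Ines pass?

Credit

Weighted total:
  Capstone 86 × 0.39 = 33.54
  Problem sets 75 × 0.15 = 11.25
  Portfolio 78 × 0.06 = 4.68
  Term paper 57.5 × 0.11 = 6.325
  Oral exam 25 × 0.1 = 2.5
  Practicals 79 × 0.19 = 15.01
Sum = 73.305
Bonus: 73.305 + 1 = 74.305
74.305 ≥ 70 → Credit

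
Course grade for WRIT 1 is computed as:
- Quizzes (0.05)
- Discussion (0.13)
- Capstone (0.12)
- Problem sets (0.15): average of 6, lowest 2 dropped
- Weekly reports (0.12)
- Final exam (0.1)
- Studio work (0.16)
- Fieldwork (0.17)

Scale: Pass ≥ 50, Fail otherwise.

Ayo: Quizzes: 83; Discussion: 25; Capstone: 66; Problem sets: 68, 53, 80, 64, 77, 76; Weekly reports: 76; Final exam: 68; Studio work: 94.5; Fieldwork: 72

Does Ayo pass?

Problem sets: drop 53, 64 → average of remaining 4 = 301/4 = 75.25
Weighted total:
  Quizzes 83 × 0.05 = 4.15
  Discussion 25 × 0.13 = 3.25
  Capstone 66 × 0.12 = 7.92
  Problem sets 75.25 × 0.15 = 11.2875
  Weekly reports 76 × 0.12 = 9.12
  Final exam 68 × 0.1 = 6.8
  Studio work 94.5 × 0.16 = 15.12
  Fieldwork 72 × 0.17 = 12.24
Sum = 69.8875
69.8875 ≥ 50 → Pass

Pass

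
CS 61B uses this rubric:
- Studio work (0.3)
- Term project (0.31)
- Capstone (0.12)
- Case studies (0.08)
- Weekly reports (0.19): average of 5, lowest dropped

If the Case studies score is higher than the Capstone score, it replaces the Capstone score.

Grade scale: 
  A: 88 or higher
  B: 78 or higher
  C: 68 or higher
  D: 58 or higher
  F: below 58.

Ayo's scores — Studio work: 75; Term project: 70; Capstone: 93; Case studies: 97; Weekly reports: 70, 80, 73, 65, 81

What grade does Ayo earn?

Weekly reports: drop 65 → average of remaining 4 = 304/4 = 76
Case studies (97) > Capstone (93), so Capstone counts as 97.
Weighted total:
  Studio work 75 × 0.3 = 22.5
  Term project 70 × 0.31 = 21.7
  Capstone 97 × 0.12 = 11.64
  Case studies 97 × 0.08 = 7.76
  Weekly reports 76 × 0.19 = 14.44
Sum = 78.04
78.04 is ≥ 78 and < 88 → B

B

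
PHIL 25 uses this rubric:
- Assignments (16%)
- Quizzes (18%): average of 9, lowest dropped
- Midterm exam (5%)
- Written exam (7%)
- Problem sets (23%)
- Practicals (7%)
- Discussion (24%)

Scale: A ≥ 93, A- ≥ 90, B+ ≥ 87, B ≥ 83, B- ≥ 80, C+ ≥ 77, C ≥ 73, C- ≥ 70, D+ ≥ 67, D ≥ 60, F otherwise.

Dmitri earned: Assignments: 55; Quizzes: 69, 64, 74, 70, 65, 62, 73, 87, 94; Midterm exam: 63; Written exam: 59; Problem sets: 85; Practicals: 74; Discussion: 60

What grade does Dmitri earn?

Quizzes: drop 62 → average of remaining 8 = 596/8 = 74.5
Weighted total:
  Assignments 55 × 0.16 = 8.8
  Quizzes 74.5 × 0.18 = 13.41
  Midterm exam 63 × 0.05 = 3.15
  Written exam 59 × 0.07 = 4.13
  Problem sets 85 × 0.23 = 19.55
  Practicals 74 × 0.07 = 5.18
  Discussion 60 × 0.24 = 14.4
Sum = 68.62
68.62 is ≥ 67 and < 70 → D+

D+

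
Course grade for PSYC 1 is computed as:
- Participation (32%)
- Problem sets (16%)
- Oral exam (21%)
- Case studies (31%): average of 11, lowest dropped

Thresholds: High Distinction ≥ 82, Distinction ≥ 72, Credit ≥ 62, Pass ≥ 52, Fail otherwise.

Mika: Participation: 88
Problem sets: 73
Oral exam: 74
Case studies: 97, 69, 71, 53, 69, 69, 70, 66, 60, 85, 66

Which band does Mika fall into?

Distinction

Case studies: drop 53 → average of remaining 10 = 722/10 = 72.2
Weighted total:
  Participation 88 × 0.32 = 28.16
  Problem sets 73 × 0.16 = 11.68
  Oral exam 74 × 0.21 = 15.54
  Case studies 72.2 × 0.31 = 22.382
Sum = 77.762
77.762 is ≥ 72 and < 82 → Distinction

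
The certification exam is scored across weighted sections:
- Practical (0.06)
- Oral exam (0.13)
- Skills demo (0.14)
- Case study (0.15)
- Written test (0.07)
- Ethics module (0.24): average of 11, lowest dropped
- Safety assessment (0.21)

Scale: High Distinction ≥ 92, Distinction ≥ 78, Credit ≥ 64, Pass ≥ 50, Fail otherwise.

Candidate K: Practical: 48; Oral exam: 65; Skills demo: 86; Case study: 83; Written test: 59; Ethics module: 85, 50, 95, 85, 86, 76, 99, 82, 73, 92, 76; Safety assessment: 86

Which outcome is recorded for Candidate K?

Distinction

Ethics module: drop 50 → average of remaining 10 = 849/10 = 84.9
Weighted total:
  Practical 48 × 0.06 = 2.88
  Oral exam 65 × 0.13 = 8.45
  Skills demo 86 × 0.14 = 12.04
  Case study 83 × 0.15 = 12.45
  Written test 59 × 0.07 = 4.13
  Ethics module 84.9 × 0.24 = 20.376
  Safety assessment 86 × 0.21 = 18.06
Sum = 78.386
78.386 is ≥ 78 and < 92 → Distinction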